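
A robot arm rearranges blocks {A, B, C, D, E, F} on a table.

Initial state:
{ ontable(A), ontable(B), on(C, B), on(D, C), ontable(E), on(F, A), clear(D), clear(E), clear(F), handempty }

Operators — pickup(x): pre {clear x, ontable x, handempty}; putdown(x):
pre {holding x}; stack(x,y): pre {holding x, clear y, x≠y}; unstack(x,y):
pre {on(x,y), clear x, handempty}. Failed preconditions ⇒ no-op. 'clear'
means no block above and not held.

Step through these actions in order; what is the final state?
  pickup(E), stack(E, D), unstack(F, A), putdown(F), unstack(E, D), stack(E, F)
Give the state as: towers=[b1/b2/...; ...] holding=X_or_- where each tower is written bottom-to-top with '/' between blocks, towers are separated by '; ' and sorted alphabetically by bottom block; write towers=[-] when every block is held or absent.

step 1 (pickup(E)): towers=[A/F; B/C/D] holding=E
step 2 (stack(E, D)): towers=[A/F; B/C/D/E] holding=-
step 3 (unstack(F, A)): towers=[A; B/C/D/E] holding=F
step 4 (putdown(F)): towers=[A; B/C/D/E; F] holding=-
step 5 (unstack(E, D)): towers=[A; B/C/D; F] holding=E
step 6 (stack(E, F)): towers=[A; B/C/D; F/E] holding=-

towers=[A; B/C/D; F/E] holding=-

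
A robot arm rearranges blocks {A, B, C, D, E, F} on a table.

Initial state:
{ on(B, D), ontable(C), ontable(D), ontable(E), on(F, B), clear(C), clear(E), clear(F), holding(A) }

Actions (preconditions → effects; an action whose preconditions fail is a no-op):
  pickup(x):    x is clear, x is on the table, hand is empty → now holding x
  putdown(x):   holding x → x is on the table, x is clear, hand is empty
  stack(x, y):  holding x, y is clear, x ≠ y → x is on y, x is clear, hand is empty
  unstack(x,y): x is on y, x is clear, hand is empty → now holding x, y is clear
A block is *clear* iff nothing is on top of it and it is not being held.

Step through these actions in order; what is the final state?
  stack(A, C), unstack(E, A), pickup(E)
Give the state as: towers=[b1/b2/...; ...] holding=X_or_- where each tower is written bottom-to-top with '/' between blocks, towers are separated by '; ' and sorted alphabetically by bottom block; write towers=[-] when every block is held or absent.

towers=[C/A; D/B/F] holding=E

step 1 (stack(A, C)): towers=[C/A; D/B/F; E] holding=-
step 2 (unstack(E, A)) [no-op]: towers=[C/A; D/B/F; E] holding=-
step 3 (pickup(E)): towers=[C/A; D/B/F] holding=E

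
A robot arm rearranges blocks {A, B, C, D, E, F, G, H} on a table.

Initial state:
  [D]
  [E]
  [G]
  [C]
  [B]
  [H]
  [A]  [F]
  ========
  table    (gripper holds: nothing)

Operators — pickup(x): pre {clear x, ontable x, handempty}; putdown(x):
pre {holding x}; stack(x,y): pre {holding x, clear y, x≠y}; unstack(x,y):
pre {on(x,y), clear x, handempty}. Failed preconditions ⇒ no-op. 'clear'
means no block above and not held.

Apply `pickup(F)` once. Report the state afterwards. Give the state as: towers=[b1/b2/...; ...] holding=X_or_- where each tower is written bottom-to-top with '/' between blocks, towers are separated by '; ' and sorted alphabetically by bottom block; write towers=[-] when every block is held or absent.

before: towers=[A/H/B/C/G/E/D; F] holding=-
pre[pickup(F)]: clear(F) yes, ontable(F) yes, handempty yes
all met → apply pickup(F)
after:  towers=[A/H/B/C/G/E/D] holding=F

towers=[A/H/B/C/G/E/D] holding=F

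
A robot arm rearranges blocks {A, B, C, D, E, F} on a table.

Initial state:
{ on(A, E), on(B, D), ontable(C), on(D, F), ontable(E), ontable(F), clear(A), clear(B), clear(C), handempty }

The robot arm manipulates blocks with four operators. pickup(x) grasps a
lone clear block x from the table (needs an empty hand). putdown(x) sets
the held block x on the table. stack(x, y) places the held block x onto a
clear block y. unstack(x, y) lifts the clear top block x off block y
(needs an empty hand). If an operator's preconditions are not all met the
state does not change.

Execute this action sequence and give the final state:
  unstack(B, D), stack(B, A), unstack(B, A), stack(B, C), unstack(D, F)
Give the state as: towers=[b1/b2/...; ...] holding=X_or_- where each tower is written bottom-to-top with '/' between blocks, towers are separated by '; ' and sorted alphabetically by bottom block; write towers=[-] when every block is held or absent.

step 1 (unstack(B, D)): towers=[C; E/A; F/D] holding=B
step 2 (stack(B, A)): towers=[C; E/A/B; F/D] holding=-
step 3 (unstack(B, A)): towers=[C; E/A; F/D] holding=B
step 4 (stack(B, C)): towers=[C/B; E/A; F/D] holding=-
step 5 (unstack(D, F)): towers=[C/B; E/A; F] holding=D

towers=[C/B; E/A; F] holding=D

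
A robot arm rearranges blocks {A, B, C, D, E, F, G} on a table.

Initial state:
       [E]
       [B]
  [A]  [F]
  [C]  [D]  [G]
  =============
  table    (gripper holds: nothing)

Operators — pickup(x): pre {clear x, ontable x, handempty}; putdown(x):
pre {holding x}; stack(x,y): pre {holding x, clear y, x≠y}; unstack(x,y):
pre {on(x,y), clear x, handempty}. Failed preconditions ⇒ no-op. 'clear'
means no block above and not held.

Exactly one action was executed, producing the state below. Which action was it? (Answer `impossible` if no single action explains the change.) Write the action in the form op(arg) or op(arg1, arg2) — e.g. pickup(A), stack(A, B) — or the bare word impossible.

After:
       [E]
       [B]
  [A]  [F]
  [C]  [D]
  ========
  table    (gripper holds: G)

pickup(G)

target: towers=[C/A; D/F/B/E] holding=G
         pickup(G) → towers=[C/A; D/F/B/E] holding=G  ← match
     unstack(A, C) → towers=[C; D/F/B/E; G] holding=A
     unstack(E, B) → towers=[C/A; D/F/B; G] holding=E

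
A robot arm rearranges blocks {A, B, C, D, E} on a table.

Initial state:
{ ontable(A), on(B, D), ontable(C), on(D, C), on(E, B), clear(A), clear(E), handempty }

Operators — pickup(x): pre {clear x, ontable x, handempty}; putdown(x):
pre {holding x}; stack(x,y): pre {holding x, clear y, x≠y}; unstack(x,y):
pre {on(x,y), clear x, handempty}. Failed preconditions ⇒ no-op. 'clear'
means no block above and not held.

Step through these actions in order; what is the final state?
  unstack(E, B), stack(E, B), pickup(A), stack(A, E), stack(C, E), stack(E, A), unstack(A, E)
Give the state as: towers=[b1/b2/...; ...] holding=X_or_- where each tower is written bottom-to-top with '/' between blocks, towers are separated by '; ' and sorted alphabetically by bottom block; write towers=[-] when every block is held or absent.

towers=[C/D/B/E] holding=A

step 1 (unstack(E, B)): towers=[A; C/D/B] holding=E
step 2 (stack(E, B)): towers=[A; C/D/B/E] holding=-
step 3 (pickup(A)): towers=[C/D/B/E] holding=A
step 4 (stack(A, E)): towers=[C/D/B/E/A] holding=-
step 5 (stack(C, E)) [no-op]: towers=[C/D/B/E/A] holding=-
step 6 (stack(E, A)) [no-op]: towers=[C/D/B/E/A] holding=-
step 7 (unstack(A, E)): towers=[C/D/B/E] holding=A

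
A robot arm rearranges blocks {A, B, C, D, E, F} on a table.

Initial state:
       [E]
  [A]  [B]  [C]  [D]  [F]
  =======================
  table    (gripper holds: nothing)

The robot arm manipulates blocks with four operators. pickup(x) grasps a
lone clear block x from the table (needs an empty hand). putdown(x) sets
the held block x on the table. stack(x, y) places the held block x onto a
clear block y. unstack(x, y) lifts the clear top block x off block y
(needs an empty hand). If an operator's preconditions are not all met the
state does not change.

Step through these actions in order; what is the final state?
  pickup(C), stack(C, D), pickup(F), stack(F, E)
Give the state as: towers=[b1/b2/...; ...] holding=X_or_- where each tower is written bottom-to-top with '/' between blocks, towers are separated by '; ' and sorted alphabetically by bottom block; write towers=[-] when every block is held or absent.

towers=[A; B/E/F; D/C] holding=-

step 1 (pickup(C)): towers=[A; B/E; D; F] holding=C
step 2 (stack(C, D)): towers=[A; B/E; D/C; F] holding=-
step 3 (pickup(F)): towers=[A; B/E; D/C] holding=F
step 4 (stack(F, E)): towers=[A; B/E/F; D/C] holding=-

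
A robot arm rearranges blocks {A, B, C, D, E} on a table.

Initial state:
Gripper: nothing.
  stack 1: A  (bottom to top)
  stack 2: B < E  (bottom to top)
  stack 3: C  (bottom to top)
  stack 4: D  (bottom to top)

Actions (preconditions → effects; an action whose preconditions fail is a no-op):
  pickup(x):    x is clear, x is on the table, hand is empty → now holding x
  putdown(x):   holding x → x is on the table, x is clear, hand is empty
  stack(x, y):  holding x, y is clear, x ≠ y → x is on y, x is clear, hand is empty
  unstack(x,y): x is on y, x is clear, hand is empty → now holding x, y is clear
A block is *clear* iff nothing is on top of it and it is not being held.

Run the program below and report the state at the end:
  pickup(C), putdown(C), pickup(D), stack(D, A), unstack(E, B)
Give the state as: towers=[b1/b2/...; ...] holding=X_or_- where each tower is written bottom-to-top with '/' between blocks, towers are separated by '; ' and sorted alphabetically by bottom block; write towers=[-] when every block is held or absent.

step 1 (pickup(C)): towers=[A; B/E; D] holding=C
step 2 (putdown(C)): towers=[A; B/E; C; D] holding=-
step 3 (pickup(D)): towers=[A; B/E; C] holding=D
step 4 (stack(D, A)): towers=[A/D; B/E; C] holding=-
step 5 (unstack(E, B)): towers=[A/D; B; C] holding=E

towers=[A/D; B; C] holding=E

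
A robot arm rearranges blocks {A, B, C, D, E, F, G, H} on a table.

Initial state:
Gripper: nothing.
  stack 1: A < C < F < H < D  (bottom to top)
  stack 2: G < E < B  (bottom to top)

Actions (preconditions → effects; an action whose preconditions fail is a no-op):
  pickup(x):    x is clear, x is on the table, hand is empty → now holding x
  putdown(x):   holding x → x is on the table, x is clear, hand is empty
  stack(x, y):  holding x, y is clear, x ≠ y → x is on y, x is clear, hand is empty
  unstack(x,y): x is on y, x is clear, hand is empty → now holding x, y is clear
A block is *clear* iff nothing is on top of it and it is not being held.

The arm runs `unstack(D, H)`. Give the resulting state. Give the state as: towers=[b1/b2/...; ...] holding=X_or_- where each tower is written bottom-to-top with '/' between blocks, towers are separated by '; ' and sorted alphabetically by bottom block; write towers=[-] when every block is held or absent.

towers=[A/C/F/H; G/E/B] holding=D

before: towers=[A/C/F/H/D; G/E/B] holding=-
pre[unstack(D, H)]: on(D,H) yes, clear(D) yes, handempty yes
all met → apply unstack(D, H)
after:  towers=[A/C/F/H; G/E/B] holding=D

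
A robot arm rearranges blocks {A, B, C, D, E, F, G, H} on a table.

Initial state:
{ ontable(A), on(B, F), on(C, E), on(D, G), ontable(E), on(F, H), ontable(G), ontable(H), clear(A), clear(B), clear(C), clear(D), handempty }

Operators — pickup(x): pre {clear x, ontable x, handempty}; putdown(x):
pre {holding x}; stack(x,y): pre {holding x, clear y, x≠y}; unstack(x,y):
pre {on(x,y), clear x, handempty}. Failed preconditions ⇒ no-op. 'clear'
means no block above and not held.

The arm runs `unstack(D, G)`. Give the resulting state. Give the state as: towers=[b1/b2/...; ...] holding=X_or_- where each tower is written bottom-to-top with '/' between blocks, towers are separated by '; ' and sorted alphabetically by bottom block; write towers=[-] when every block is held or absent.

towers=[A; E/C; G; H/F/B] holding=D

before: towers=[A; E/C; G/D; H/F/B] holding=-
pre[unstack(D, G)]: on(D,G) ✓, clear(D) ✓, handempty ✓
all met → apply unstack(D, G)
after:  towers=[A; E/C; G; H/F/B] holding=D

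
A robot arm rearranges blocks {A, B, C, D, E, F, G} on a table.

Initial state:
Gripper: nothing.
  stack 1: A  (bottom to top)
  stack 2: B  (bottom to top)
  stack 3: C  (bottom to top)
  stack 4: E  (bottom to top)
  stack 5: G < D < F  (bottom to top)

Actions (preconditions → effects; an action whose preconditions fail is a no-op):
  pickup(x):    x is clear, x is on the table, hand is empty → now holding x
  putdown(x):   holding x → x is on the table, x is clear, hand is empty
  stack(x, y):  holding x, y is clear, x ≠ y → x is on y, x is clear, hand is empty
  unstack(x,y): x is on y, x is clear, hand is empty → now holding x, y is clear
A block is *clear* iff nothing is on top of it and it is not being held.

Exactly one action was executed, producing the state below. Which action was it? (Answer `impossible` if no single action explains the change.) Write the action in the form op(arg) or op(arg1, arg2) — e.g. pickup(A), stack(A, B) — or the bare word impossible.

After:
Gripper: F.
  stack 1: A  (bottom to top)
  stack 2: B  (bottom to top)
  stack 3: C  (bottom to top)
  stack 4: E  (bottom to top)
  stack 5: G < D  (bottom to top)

unstack(F, D)

target: towers=[A; B; C; E; G/D] holding=F
         pickup(B) → towers=[A; C; E; G/D/F] holding=B
     unstack(F, D) → towers=[A; B; C; E; G/D] holding=F  ← match
         pickup(A) → towers=[B; C; E; G/D/F] holding=A
         pickup(E) → towers=[A; B; C; G/D/F] holding=E
         pickup(C) → towers=[A; B; E; G/D/F] holding=C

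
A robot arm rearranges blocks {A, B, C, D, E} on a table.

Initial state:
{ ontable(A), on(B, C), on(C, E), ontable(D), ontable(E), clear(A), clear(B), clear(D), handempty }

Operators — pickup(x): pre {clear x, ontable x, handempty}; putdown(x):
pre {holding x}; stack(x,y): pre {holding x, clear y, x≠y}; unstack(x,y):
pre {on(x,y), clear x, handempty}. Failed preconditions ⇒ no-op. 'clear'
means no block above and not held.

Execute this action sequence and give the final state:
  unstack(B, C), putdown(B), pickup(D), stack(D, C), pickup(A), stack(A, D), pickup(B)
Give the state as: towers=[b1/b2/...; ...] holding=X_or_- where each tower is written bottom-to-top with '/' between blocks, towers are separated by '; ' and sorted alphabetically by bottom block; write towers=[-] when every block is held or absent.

towers=[E/C/D/A] holding=B

step 1 (unstack(B, C)): towers=[A; D; E/C] holding=B
step 2 (putdown(B)): towers=[A; B; D; E/C] holding=-
step 3 (pickup(D)): towers=[A; B; E/C] holding=D
step 4 (stack(D, C)): towers=[A; B; E/C/D] holding=-
step 5 (pickup(A)): towers=[B; E/C/D] holding=A
step 6 (stack(A, D)): towers=[B; E/C/D/A] holding=-
step 7 (pickup(B)): towers=[E/C/D/A] holding=B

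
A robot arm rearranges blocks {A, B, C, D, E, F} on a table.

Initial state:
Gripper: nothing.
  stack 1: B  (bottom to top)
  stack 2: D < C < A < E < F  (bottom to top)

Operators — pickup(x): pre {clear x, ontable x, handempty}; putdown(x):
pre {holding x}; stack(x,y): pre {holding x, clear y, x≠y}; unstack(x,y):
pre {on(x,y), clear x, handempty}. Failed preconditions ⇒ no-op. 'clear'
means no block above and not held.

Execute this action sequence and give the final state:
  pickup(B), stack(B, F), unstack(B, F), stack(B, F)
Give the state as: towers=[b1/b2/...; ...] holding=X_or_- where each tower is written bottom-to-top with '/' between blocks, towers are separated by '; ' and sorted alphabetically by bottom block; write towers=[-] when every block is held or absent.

towers=[D/C/A/E/F/B] holding=-

step 1 (pickup(B)): towers=[D/C/A/E/F] holding=B
step 2 (stack(B, F)): towers=[D/C/A/E/F/B] holding=-
step 3 (unstack(B, F)): towers=[D/C/A/E/F] holding=B
step 4 (stack(B, F)): towers=[D/C/A/E/F/B] holding=-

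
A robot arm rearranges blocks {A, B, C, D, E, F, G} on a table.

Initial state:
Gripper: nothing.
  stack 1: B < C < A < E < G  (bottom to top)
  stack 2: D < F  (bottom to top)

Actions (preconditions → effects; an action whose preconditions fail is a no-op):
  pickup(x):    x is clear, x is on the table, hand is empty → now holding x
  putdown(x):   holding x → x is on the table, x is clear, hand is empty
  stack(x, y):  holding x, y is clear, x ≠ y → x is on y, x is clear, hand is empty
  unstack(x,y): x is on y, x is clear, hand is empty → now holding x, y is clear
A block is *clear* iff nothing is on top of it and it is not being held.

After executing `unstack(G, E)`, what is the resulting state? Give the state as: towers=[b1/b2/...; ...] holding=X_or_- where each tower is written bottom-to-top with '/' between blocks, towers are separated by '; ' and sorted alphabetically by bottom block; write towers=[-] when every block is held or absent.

before: towers=[B/C/A/E/G; D/F] holding=-
pre[unstack(G, E)]: on(G,E) ok, clear(G) ok, handempty ok
all met → apply unstack(G, E)
after:  towers=[B/C/A/E; D/F] holding=G

towers=[B/C/A/E; D/F] holding=G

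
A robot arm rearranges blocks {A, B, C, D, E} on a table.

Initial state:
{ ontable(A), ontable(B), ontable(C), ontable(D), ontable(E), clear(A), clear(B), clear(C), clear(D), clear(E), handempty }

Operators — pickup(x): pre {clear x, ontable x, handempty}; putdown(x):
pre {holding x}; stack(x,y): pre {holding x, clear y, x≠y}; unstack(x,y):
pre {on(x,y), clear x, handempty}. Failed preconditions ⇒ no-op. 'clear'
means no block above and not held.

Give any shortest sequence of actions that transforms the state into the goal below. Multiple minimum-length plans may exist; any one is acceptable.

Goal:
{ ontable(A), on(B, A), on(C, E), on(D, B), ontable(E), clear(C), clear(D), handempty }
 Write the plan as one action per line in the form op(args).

pickup(B)
stack(B, A)
pickup(D)
stack(D, B)
pickup(C)
stack(C, E)

step 1 (pickup(B)): towers=[A; C; D; E] holding=B
step 2 (stack(B, A)): towers=[A/B; C; D; E] holding=-
step 3 (pickup(D)): towers=[A/B; C; E] holding=D
step 4 (stack(D, B)): towers=[A/B/D; C; E] holding=-
step 5 (pickup(C)): towers=[A/B/D; E] holding=C
step 6 (stack(C, E)): towers=[A/B/D; E/C] holding=-
goal check: towers=[A/B/D; E/C] holding=- — reached (length 6, optimal by BFS)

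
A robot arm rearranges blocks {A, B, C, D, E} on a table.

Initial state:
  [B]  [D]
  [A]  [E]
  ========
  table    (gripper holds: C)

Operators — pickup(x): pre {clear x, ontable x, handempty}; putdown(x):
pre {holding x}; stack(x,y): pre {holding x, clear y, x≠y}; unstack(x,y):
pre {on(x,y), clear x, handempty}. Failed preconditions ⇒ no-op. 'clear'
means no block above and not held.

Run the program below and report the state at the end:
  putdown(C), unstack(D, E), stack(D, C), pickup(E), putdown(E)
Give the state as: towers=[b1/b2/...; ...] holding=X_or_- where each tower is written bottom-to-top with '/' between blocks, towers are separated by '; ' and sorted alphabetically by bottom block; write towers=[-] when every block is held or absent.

step 1 (putdown(C)): towers=[A/B; C; E/D] holding=-
step 2 (unstack(D, E)): towers=[A/B; C; E] holding=D
step 3 (stack(D, C)): towers=[A/B; C/D; E] holding=-
step 4 (pickup(E)): towers=[A/B; C/D] holding=E
step 5 (putdown(E)): towers=[A/B; C/D; E] holding=-

towers=[A/B; C/D; E] holding=-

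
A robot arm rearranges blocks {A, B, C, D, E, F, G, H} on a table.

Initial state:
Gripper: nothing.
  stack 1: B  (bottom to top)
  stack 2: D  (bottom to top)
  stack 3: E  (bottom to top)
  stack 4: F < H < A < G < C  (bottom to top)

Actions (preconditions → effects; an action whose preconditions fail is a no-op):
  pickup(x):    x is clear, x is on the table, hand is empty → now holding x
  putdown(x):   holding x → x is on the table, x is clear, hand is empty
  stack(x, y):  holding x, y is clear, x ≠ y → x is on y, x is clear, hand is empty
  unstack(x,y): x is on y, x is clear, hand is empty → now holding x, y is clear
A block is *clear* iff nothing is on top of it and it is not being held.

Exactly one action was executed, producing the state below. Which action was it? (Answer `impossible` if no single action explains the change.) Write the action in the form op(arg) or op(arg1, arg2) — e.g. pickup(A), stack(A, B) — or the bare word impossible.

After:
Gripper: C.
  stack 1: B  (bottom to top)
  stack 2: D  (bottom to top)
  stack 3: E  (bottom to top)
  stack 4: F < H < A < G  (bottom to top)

unstack(C, G)

target: towers=[B; D; E; F/H/A/G] holding=C
         pickup(E) → towers=[B; D; F/H/A/G/C] holding=E
         pickup(B) → towers=[D; E; F/H/A/G/C] holding=B
         pickup(D) → towers=[B; E; F/H/A/G/C] holding=D
     unstack(C, G) → towers=[B; D; E; F/H/A/G] holding=C  ← match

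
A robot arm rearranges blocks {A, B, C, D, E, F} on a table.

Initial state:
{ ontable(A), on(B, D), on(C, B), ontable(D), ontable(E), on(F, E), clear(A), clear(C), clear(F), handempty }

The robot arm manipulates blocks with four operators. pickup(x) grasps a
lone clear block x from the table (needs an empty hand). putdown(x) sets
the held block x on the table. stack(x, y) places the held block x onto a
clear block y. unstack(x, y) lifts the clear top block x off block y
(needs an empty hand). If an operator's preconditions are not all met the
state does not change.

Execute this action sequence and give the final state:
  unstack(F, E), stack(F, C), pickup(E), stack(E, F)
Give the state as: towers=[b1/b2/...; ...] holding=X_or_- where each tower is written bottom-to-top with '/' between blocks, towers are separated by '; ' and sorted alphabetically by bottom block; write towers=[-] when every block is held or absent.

towers=[A; D/B/C/F/E] holding=-

step 1 (unstack(F, E)): towers=[A; D/B/C; E] holding=F
step 2 (stack(F, C)): towers=[A; D/B/C/F; E] holding=-
step 3 (pickup(E)): towers=[A; D/B/C/F] holding=E
step 4 (stack(E, F)): towers=[A; D/B/C/F/E] holding=-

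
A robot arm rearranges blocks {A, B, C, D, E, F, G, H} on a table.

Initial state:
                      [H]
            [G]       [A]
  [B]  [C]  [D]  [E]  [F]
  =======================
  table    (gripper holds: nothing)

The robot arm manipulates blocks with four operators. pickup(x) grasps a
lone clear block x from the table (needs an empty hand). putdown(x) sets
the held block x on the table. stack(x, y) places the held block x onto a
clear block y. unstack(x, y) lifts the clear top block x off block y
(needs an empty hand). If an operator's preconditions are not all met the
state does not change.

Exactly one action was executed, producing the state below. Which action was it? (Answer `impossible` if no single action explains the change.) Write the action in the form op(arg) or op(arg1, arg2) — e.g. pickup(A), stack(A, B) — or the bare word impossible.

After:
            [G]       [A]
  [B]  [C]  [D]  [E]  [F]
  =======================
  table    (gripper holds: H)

target: towers=[B; C; D/G; E; F/A] holding=H
     unstack(G, D) → towers=[B; C; D; E; F/A/H] holding=G
         pickup(E) → towers=[B; C; D/G; F/A/H] holding=E
     unstack(H, A) → towers=[B; C; D/G; E; F/A] holding=H  ← match
         pickup(B) → towers=[C; D/G; E; F/A/H] holding=B
         pickup(C) → towers=[B; D/G; E; F/A/H] holding=C

unstack(H, A)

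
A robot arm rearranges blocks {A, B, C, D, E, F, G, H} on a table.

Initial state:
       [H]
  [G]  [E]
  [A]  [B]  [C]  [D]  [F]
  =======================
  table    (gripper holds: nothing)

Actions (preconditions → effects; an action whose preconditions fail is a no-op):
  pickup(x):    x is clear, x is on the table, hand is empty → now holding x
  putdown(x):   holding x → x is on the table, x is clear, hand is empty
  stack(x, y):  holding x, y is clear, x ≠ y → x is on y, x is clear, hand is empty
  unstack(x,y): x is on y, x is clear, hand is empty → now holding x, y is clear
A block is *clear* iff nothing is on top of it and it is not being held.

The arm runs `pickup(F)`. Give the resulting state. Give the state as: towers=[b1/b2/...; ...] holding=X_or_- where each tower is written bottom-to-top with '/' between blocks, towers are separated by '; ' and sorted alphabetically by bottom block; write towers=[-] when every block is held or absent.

towers=[A/G; B/E/H; C; D] holding=F

before: towers=[A/G; B/E/H; C; D; F] holding=-
pre[pickup(F)]: clear(F) ✓, ontable(F) ✓, handempty ✓
all met → apply pickup(F)
after:  towers=[A/G; B/E/H; C; D] holding=F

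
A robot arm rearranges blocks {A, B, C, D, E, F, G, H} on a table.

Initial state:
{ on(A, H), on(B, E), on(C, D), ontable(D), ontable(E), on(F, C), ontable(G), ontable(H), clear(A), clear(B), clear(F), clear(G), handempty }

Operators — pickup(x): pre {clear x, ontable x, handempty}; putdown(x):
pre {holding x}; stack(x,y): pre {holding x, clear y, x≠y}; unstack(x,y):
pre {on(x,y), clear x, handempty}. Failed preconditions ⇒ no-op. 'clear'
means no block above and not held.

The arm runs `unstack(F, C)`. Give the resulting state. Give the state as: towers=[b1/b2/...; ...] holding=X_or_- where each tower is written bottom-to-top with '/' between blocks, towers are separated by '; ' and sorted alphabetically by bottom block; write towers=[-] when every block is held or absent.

before: towers=[D/C/F; E/B; G; H/A] holding=-
pre[unstack(F, C)]: on(F,C) ✓, clear(F) ✓, handempty ✓
all met → apply unstack(F, C)
after:  towers=[D/C; E/B; G; H/A] holding=F

towers=[D/C; E/B; G; H/A] holding=F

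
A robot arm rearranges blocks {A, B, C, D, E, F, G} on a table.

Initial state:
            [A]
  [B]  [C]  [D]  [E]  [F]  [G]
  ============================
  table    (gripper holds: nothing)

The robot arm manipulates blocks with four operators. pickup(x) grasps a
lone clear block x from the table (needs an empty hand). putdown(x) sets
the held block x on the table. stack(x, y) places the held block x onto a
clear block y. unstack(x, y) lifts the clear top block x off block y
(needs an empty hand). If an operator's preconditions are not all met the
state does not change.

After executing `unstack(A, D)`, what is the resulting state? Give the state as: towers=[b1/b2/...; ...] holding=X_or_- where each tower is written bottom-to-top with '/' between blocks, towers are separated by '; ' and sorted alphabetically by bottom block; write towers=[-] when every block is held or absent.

before: towers=[B; C; D/A; E; F; G] holding=-
pre[unstack(A, D)]: on(A,D) yes, clear(A) yes, handempty yes
all met → apply unstack(A, D)
after:  towers=[B; C; D; E; F; G] holding=A

towers=[B; C; D; E; F; G] holding=A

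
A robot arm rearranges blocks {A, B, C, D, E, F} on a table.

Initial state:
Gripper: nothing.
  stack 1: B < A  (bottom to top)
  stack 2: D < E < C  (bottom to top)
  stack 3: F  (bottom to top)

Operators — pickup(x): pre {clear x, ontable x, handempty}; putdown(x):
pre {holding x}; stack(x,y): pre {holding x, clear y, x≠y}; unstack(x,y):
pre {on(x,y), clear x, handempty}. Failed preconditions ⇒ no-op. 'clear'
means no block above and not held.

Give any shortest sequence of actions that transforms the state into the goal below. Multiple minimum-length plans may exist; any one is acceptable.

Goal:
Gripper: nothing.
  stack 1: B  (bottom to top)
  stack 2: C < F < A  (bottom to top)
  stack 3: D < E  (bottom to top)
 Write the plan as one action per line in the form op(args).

unstack(C, E)
putdown(C)
pickup(F)
stack(F, C)
unstack(A, B)
stack(A, F)

step 1 (unstack(C, E)): towers=[B/A; D/E; F] holding=C
step 2 (putdown(C)): towers=[B/A; C; D/E; F] holding=-
step 3 (pickup(F)): towers=[B/A; C; D/E] holding=F
step 4 (stack(F, C)): towers=[B/A; C/F; D/E] holding=-
step 5 (unstack(A, B)): towers=[B; C/F; D/E] holding=A
step 6 (stack(A, F)): towers=[B; C/F/A; D/E] holding=-
goal check: towers=[B; C/F/A; D/E] holding=- — reached (length 6, optimal by BFS)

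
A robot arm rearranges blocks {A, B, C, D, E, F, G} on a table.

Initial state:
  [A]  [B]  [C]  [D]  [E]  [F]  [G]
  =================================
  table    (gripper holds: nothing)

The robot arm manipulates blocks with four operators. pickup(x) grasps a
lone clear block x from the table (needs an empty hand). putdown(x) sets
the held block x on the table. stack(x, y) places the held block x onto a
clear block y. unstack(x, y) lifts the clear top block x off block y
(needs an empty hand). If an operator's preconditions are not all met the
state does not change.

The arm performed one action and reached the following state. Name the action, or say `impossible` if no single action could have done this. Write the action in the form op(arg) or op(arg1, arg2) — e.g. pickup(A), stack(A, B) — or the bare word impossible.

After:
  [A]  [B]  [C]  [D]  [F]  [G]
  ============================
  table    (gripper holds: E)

pickup(E)

target: towers=[A; B; C; D; F; G] holding=E
         pickup(B) → towers=[A; C; D; E; F; G] holding=B
         pickup(F) → towers=[A; B; C; D; E; G] holding=F
         pickup(G) → towers=[A; B; C; D; E; F] holding=G
         pickup(D) → towers=[A; B; C; E; F; G] holding=D
         pickup(A) → towers=[B; C; D; E; F; G] holding=A
         pickup(E) → towers=[A; B; C; D; F; G] holding=E  ← match
         pickup(C) → towers=[A; B; D; E; F; G] holding=C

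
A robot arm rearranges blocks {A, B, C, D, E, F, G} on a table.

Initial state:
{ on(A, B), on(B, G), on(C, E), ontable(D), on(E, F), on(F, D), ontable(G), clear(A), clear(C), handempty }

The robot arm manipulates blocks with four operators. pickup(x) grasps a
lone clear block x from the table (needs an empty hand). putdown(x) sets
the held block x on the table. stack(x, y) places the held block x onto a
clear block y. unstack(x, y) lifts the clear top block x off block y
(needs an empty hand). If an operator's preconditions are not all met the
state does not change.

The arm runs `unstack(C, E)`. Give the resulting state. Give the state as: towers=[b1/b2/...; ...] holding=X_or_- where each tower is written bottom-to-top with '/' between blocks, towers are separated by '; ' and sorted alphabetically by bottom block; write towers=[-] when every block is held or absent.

towers=[D/F/E; G/B/A] holding=C

before: towers=[D/F/E/C; G/B/A] holding=-
pre[unstack(C, E)]: on(C,E) ok, clear(C) ok, handempty ok
all met → apply unstack(C, E)
after:  towers=[D/F/E; G/B/A] holding=C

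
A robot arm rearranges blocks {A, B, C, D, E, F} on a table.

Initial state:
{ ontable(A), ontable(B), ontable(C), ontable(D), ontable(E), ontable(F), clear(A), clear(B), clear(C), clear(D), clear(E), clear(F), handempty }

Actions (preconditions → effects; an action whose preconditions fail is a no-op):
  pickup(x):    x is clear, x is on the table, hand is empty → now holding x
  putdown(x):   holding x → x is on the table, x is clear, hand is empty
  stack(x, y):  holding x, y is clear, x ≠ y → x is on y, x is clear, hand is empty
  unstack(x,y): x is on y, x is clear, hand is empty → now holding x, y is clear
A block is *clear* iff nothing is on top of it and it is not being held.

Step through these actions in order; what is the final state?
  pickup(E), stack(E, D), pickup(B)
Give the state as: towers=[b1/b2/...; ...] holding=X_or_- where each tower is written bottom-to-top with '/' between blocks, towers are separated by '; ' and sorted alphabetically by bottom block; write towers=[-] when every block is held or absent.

towers=[A; C; D/E; F] holding=B

step 1 (pickup(E)): towers=[A; B; C; D; F] holding=E
step 2 (stack(E, D)): towers=[A; B; C; D/E; F] holding=-
step 3 (pickup(B)): towers=[A; C; D/E; F] holding=B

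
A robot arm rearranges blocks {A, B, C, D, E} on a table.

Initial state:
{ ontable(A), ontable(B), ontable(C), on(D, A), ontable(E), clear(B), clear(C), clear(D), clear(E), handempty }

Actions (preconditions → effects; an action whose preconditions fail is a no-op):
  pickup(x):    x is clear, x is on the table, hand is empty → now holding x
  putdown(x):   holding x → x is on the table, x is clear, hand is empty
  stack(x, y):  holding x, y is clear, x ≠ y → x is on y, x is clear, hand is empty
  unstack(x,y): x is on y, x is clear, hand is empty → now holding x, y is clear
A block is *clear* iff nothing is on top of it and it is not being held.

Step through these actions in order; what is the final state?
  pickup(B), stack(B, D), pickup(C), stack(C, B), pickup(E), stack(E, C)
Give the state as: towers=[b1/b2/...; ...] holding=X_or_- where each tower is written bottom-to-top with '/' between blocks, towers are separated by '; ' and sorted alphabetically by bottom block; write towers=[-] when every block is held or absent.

towers=[A/D/B/C/E] holding=-

step 1 (pickup(B)): towers=[A/D; C; E] holding=B
step 2 (stack(B, D)): towers=[A/D/B; C; E] holding=-
step 3 (pickup(C)): towers=[A/D/B; E] holding=C
step 4 (stack(C, B)): towers=[A/D/B/C; E] holding=-
step 5 (pickup(E)): towers=[A/D/B/C] holding=E
step 6 (stack(E, C)): towers=[A/D/B/C/E] holding=-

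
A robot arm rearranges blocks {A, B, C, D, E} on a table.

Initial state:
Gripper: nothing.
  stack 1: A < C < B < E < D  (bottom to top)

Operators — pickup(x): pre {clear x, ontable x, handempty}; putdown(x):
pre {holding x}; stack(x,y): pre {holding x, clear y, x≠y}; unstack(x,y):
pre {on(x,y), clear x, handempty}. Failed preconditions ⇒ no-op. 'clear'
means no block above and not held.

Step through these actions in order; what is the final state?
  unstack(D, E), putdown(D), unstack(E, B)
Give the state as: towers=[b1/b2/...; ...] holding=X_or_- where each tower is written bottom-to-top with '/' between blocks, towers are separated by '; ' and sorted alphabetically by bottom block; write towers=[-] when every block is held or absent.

towers=[A/C/B; D] holding=E

step 1 (unstack(D, E)): towers=[A/C/B/E] holding=D
step 2 (putdown(D)): towers=[A/C/B/E; D] holding=-
step 3 (unstack(E, B)): towers=[A/C/B; D] holding=E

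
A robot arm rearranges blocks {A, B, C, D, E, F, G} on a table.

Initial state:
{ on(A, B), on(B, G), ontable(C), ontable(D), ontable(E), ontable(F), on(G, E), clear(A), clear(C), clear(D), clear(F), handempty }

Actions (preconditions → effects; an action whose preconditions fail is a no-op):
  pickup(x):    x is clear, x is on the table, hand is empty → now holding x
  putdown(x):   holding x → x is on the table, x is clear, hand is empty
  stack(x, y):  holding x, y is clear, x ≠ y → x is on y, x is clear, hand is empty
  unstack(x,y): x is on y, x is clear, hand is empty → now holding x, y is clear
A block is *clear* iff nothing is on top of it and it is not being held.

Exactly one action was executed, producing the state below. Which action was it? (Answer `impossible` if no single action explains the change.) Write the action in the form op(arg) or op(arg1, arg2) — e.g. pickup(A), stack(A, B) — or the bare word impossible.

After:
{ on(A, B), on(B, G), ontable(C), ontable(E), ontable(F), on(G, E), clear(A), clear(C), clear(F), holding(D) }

target: towers=[C; E/G/B/A; F] holding=D
         pickup(F) → towers=[C; D; E/G/B/A] holding=F
         pickup(D) → towers=[C; E/G/B/A; F] holding=D  ← match
     unstack(A, B) → towers=[C; D; E/G/B; F] holding=A
         pickup(C) → towers=[D; E/G/B/A; F] holding=C

pickup(D)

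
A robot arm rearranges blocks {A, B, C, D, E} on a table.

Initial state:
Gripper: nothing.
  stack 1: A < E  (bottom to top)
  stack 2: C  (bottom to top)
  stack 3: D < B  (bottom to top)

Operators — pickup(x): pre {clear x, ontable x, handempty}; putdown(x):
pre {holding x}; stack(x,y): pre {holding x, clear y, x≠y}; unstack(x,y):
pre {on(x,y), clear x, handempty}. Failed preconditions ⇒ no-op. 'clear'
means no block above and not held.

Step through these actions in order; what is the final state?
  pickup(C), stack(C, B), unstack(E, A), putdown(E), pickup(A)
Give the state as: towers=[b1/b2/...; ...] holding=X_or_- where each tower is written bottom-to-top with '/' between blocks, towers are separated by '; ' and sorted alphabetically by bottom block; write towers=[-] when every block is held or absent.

step 1 (pickup(C)): towers=[A/E; D/B] holding=C
step 2 (stack(C, B)): towers=[A/E; D/B/C] holding=-
step 3 (unstack(E, A)): towers=[A; D/B/C] holding=E
step 4 (putdown(E)): towers=[A; D/B/C; E] holding=-
step 5 (pickup(A)): towers=[D/B/C; E] holding=A

towers=[D/B/C; E] holding=A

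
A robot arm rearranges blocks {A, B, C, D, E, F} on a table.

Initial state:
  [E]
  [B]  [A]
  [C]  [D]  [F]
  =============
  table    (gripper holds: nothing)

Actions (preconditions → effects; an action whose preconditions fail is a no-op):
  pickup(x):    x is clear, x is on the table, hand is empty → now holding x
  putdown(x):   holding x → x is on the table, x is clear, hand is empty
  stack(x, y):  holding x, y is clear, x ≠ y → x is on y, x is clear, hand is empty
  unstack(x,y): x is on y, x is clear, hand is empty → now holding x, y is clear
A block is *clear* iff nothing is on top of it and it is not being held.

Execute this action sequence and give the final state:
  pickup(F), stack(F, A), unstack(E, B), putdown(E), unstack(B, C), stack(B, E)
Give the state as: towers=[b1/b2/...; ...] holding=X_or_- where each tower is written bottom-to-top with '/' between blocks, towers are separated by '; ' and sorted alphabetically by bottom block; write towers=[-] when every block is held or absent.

towers=[C; D/A/F; E/B] holding=-

step 1 (pickup(F)): towers=[C/B/E; D/A] holding=F
step 2 (stack(F, A)): towers=[C/B/E; D/A/F] holding=-
step 3 (unstack(E, B)): towers=[C/B; D/A/F] holding=E
step 4 (putdown(E)): towers=[C/B; D/A/F; E] holding=-
step 5 (unstack(B, C)): towers=[C; D/A/F; E] holding=B
step 6 (stack(B, E)): towers=[C; D/A/F; E/B] holding=-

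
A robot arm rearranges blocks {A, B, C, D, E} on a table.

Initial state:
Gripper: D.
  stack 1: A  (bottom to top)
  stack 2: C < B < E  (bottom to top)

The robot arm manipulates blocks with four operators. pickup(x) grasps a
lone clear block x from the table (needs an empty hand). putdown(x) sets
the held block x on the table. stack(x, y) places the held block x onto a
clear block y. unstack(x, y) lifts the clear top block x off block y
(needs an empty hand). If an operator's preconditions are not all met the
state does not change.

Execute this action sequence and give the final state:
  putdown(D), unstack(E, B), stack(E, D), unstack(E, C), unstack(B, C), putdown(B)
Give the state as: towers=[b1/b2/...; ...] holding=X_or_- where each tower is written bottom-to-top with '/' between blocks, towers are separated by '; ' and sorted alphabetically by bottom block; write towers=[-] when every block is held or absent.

towers=[A; B; C; D/E] holding=-

step 1 (putdown(D)): towers=[A; C/B/E; D] holding=-
step 2 (unstack(E, B)): towers=[A; C/B; D] holding=E
step 3 (stack(E, D)): towers=[A; C/B; D/E] holding=-
step 4 (unstack(E, C)) [no-op]: towers=[A; C/B; D/E] holding=-
step 5 (unstack(B, C)): towers=[A; C; D/E] holding=B
step 6 (putdown(B)): towers=[A; B; C; D/E] holding=-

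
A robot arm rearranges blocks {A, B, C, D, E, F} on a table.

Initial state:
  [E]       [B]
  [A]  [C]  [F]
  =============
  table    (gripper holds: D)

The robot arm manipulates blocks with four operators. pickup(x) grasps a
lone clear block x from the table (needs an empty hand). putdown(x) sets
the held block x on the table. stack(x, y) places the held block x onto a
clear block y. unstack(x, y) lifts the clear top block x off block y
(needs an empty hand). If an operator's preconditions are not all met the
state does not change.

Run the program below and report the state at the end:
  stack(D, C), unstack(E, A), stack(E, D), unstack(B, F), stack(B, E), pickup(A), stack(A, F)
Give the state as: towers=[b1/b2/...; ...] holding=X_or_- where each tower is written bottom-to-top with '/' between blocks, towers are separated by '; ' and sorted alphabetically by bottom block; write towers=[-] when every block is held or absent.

towers=[C/D/E/B; F/A] holding=-

step 1 (stack(D, C)): towers=[A/E; C/D; F/B] holding=-
step 2 (unstack(E, A)): towers=[A; C/D; F/B] holding=E
step 3 (stack(E, D)): towers=[A; C/D/E; F/B] holding=-
step 4 (unstack(B, F)): towers=[A; C/D/E; F] holding=B
step 5 (stack(B, E)): towers=[A; C/D/E/B; F] holding=-
step 6 (pickup(A)): towers=[C/D/E/B; F] holding=A
step 7 (stack(A, F)): towers=[C/D/E/B; F/A] holding=-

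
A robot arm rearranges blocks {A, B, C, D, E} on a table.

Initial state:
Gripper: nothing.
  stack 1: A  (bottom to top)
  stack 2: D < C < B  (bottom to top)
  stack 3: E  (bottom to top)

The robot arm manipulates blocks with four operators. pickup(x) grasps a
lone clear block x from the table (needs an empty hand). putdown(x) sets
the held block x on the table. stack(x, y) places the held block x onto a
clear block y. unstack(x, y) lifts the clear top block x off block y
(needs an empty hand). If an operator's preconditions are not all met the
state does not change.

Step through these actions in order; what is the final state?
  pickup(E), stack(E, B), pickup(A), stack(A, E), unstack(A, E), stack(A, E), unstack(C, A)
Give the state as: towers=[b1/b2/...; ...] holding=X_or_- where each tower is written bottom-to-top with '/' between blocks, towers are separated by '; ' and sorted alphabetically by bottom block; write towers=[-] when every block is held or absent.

towers=[D/C/B/E/A] holding=-

step 1 (pickup(E)): towers=[A; D/C/B] holding=E
step 2 (stack(E, B)): towers=[A; D/C/B/E] holding=-
step 3 (pickup(A)): towers=[D/C/B/E] holding=A
step 4 (stack(A, E)): towers=[D/C/B/E/A] holding=-
step 5 (unstack(A, E)): towers=[D/C/B/E] holding=A
step 6 (stack(A, E)): towers=[D/C/B/E/A] holding=-
step 7 (unstack(C, A)) [no-op]: towers=[D/C/B/E/A] holding=-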